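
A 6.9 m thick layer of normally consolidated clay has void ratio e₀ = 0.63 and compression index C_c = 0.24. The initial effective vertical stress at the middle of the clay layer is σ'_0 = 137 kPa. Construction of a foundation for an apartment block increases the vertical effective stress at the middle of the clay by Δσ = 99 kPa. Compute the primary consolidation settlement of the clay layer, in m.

S_c ≈ 0.24 m

Final effective stress: σ'_f = σ'_0 + Δσ = 137 + 99 = 236 kPa.
Normally consolidated clay, so the full stress increment lies on the virgin compression line:
S_c = C_c·H/(1+e₀)·log₁₀(σ'_f/σ'_0) = 0.24×6.9/(1+0.63)×log₁₀(236/137)
    = 1.016 × 0.23619 = 0.24 m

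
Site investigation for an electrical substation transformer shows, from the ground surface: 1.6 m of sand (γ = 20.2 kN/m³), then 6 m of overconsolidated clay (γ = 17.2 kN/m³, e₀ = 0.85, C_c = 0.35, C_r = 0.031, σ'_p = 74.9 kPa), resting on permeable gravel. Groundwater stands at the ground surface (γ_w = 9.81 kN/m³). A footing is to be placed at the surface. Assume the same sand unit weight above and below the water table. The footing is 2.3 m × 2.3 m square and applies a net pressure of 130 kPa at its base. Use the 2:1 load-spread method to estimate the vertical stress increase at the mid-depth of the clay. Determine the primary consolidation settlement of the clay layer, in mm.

Mid-depth of clay below the ground surface: z = 1.6 + 6/2 = 4.6 m.
Total vertical stress at mid-clay: σ_v = 20.2×1.6 + 17.2×3 = 83.92 kPa.
Pore pressure: u = 9.81×(4.6 − 0) = 45.126 kPa.
Initial effective stress: σ'_0 = σ_v − u = 83.92 − 45.126 = 38.794 kPa.
Stress increase at mid-clay by the 2:1 spreading method:
Δσ = qBL/((B+z)(L+z)) = 130×2.3×2.3/((2.3+4.6)(2.3+4.6)) = 14.444 kPa
Final effective stress: σ'_f = 38.794 + 14.444 = 53.238 kPa.
σ'_f = 53.238 ≤ σ'_p = 74.9 kPa, so the clay remains overconsolidated and only the recompression index applies:
S_c = C_r·H/(1+e₀)·log₁₀(σ'_f/σ'_0) = 0.031×6/1.85×log₁₀(53.238/38.794)
    = 0.10054 × 0.13746 = 0.01382 m

S_c ≈ 13.8 mm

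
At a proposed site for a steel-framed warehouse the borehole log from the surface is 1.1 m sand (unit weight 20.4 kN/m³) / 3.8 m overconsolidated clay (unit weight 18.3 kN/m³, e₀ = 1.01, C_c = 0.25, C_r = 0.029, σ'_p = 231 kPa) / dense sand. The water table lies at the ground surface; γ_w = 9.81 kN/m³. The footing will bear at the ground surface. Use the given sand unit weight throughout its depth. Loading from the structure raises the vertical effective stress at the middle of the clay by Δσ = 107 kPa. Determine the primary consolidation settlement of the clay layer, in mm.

S_c ≈ 37.6 mm

Mid-depth of clay below the ground surface: z = 1.1 + 3.8/2 = 3 m.
Total vertical stress at mid-clay: σ_v = 20.4×1.1 + 18.3×1.9 = 57.21 kPa.
Pore pressure: u = 9.81×(3 − 0) = 29.43 kPa.
Initial effective stress: σ'_0 = σ_v − u = 57.21 − 29.43 = 27.78 kPa.
Final effective stress: σ'_f = 27.78 + 107 = 134.78 kPa.
σ'_f = 134.78 ≤ σ'_p = 231 kPa, so the clay remains overconsolidated and only the recompression index applies:
S_c = C_r·H/(1+e₀)·log₁₀(σ'_f/σ'_0) = 0.029×3.8/2.01×log₁₀(134.78/27.78)
    = 0.054825 × 0.68589 = 0.0376 m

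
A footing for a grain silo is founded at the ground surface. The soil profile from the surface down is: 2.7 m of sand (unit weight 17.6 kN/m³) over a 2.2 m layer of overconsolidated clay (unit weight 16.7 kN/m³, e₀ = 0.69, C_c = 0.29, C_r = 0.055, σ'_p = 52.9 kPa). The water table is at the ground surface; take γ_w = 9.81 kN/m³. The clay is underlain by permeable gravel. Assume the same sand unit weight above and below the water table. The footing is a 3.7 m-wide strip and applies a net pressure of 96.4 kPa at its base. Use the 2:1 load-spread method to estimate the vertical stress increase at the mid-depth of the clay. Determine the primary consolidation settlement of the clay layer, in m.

Mid-depth of clay below the ground surface: z = 2.7 + 2.2/2 = 3.8 m.
Total vertical stress at mid-clay: σ_v = 17.6×2.7 + 16.7×1.1 = 65.89 kPa.
Pore pressure: u = 9.81×(3.8 − 0) = 37.278 kPa.
Initial effective stress: σ'_0 = σ_v − u = 65.89 − 37.278 = 28.612 kPa.
Stress increase at mid-clay by the 2:1 spreading method:
Δσ = qB/(B+z) = 96.4×3.7/(3.7+3.8) = 47.557 kPa
Final effective stress: σ'_f = 28.612 + 47.557 = 76.169 kPa.
σ'_f = 76.169 > σ'_p = 52.9 kPa, so the stress path crosses the preconsolidation pressure — recompression up to σ'_p, then virgin compression beyond:
S_c = H/(1+e₀)·[C_r·log₁₀(σ'_p/σ'_0) + C_c·log₁₀(σ'_f/σ'_p)]
    = 2.2/1.69 × [0.055×log₁₀(52.9/28.612) + 0.29×log₁₀(76.169/52.9)]
    = 1.3018 × [0.01468 + 0.045914] = 0.07888 m

S_c ≈ 0.0789 m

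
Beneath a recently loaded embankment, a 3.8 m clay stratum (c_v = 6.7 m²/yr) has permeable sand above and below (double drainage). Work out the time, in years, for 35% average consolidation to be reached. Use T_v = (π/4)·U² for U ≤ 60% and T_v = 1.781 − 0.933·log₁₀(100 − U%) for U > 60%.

t ≈ 0.0518 years

Drainage path length: H_d = H/2 = 1.9 m (double drainage).
U ≤ 60%: T_v = (π/4)·U² = (π/4)×0.35² = 0.096211.
t = T_v·H_d²/c_v = 0.096211×1.9²/6.7 = 0.05184 years.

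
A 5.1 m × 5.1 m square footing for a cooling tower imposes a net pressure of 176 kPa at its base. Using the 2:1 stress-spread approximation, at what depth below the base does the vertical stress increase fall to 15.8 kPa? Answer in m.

2:1 spreading — at depth z the loaded area has grown by z in each plan dimension:
qB²/(B+z)² = Δσ_z ⇒ z = B(√(q/Δσ_z) − 1) = 5.1×(√(176/15.8) − 1) = 11.92 m

z ≈ 11.9 m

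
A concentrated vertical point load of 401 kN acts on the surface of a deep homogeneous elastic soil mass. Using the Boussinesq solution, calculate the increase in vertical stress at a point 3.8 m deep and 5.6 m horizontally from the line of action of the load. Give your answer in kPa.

Δσ_z ≈ 0.74 kPa

Boussinesq vertical stress below a point load on an elastic half-space:
Δσ_z = 3P/(2πz²) · [1 + (r/z)²]^(−5/2)
r/z = 5.6/3.8 = 1.4737; [1+(r/z)²]^(−5/2) = 0.055815.
Δσ_z = 3×401/(2π×3.8²) × 0.055815 = 13.259 × 0.055815 = 0.7401 kPa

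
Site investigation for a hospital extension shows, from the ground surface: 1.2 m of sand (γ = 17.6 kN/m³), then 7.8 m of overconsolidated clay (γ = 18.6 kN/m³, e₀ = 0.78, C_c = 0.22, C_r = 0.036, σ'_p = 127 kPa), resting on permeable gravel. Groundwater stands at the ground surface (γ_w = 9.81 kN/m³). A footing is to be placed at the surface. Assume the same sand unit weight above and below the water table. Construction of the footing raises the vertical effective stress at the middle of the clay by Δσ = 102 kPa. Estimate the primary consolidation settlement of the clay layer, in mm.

Mid-depth of clay below the ground surface: z = 1.2 + 7.8/2 = 5.1 m.
Total vertical stress at mid-clay: σ_v = 17.6×1.2 + 18.6×3.9 = 93.66 kPa.
Pore pressure: u = 9.81×(5.1 − 0) = 50.031 kPa.
Initial effective stress: σ'_0 = σ_v − u = 93.66 − 50.031 = 43.629 kPa.
Final effective stress: σ'_f = 43.629 + 102 = 145.63 kPa.
σ'_f = 145.63 > σ'_p = 127 kPa, so the stress path crosses the preconsolidation pressure — recompression up to σ'_p, then virgin compression beyond:
S_c = H/(1+e₀)·[C_r·log₁₀(σ'_p/σ'_0) + C_c·log₁₀(σ'_f/σ'_p)]
    = 7.8/1.78 × [0.036×log₁₀(127/43.629) + 0.22×log₁₀(145.63/127)]
    = 4.382 × [0.016705 + 0.013078] = 0.1305 m

S_c ≈ 131 mm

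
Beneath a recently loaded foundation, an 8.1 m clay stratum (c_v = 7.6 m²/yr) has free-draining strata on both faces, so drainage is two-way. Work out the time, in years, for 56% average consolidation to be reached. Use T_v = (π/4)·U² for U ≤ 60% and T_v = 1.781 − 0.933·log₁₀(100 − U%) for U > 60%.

t ≈ 0.532 years

Drainage path length: H_d = H/2 = 4.05 m (double drainage).
U ≤ 60%: T_v = (π/4)·U² = (π/4)×0.56² = 0.2463.
t = T_v·H_d²/c_v = 0.2463×4.05²/7.6 = 0.5316 years.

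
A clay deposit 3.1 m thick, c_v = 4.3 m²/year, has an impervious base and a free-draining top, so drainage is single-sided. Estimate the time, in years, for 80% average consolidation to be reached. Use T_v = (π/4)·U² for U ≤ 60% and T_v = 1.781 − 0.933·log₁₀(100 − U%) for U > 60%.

t ≈ 1.27 years

Drainage path length: H_d = H = 3.1 m (single drainage).
U > 60%: T_v = 1.781 − 0.933·log₁₀(100 − 80) = 0.56714.
t = T_v·H_d²/c_v = 0.56714×3.1²/4.3 = 1.267 years.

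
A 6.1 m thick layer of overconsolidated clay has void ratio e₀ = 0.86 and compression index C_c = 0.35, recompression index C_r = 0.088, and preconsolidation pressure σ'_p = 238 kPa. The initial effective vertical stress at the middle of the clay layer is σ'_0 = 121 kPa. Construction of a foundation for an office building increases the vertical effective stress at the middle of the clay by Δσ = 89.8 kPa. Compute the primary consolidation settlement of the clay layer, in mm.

S_c ≈ 69.6 mm

Final effective stress: σ'_f = 121 + 89.8 = 210.8 kPa.
σ'_f = 210.8 ≤ σ'_p = 238 kPa, so the clay remains overconsolidated and only the recompression index applies:
S_c = C_r·H/(1+e₀)·log₁₀(σ'_f/σ'_0) = 0.088×6.1/1.86×log₁₀(210.8/121)
    = 0.2886 × 0.24109 = 0.06958 m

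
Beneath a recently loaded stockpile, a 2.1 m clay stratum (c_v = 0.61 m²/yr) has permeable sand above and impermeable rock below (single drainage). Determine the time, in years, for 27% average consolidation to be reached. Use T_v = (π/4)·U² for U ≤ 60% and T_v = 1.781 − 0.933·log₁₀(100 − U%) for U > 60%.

Drainage path length: H_d = H = 2.1 m (single drainage).
U ≤ 60%: T_v = (π/4)·U² = (π/4)×0.27² = 0.057256.
t = T_v·H_d²/c_v = 0.057256×2.1²/0.61 = 0.4139 years.

t ≈ 0.414 years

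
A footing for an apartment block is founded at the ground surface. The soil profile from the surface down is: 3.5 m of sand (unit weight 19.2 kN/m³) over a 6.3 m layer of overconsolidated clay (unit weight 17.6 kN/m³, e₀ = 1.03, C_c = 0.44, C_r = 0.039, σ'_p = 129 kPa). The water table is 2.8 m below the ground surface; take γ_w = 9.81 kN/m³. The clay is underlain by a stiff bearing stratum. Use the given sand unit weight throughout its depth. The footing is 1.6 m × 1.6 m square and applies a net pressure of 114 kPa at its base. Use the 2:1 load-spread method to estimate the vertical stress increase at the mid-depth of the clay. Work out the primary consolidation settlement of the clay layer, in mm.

S_c ≈ 2.59 mm

Mid-depth of clay below the ground surface: z = 3.5 + 6.3/2 = 6.65 m.
Total vertical stress at mid-clay: σ_v = 19.2×3.5 + 17.6×3.15 = 122.64 kPa.
Pore pressure: u = 9.81×(6.65 − 2.8) = 37.769 kPa.
Initial effective stress: σ'_0 = σ_v − u = 122.64 − 37.769 = 84.871 kPa.
Stress increase at mid-clay by the 2:1 spreading method:
Δσ = qBL/((B+z)(L+z)) = 114×1.6×1.6/((1.6+6.65)(1.6+6.65)) = 4.2878 kPa
Final effective stress: σ'_f = 84.871 + 4.2878 = 89.159 kPa.
σ'_f = 89.159 ≤ σ'_p = 129 kPa, so the clay remains overconsolidated and only the recompression index applies:
S_c = C_r·H/(1+e₀)·log₁₀(σ'_f/σ'_0) = 0.039×6.3/2.03×log₁₀(89.159/84.871)
    = 0.12103 × 0.021406 = 0.002591 m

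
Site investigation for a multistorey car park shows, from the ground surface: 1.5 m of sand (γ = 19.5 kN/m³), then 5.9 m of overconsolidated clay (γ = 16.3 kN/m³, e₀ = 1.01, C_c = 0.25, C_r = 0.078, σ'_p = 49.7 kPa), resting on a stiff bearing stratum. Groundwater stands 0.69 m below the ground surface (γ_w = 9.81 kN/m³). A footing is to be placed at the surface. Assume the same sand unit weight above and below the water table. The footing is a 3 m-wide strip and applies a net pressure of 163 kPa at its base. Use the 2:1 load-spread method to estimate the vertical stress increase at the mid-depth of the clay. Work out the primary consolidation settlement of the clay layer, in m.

Mid-depth of clay below the ground surface: z = 1.5 + 5.9/2 = 4.45 m.
Total vertical stress at mid-clay: σ_v = 19.5×1.5 + 16.3×2.95 = 77.335 kPa.
Pore pressure: u = 9.81×(4.45 − 0.69) = 36.886 kPa.
Initial effective stress: σ'_0 = σ_v − u = 77.335 − 36.886 = 40.449 kPa.
Stress increase at mid-clay by the 2:1 spreading method:
Δσ = qB/(B+z) = 163×3/(3+4.45) = 65.638 kPa
Final effective stress: σ'_f = 40.449 + 65.638 = 106.09 kPa.
σ'_f = 106.09 > σ'_p = 49.7 kPa, so the stress path crosses the preconsolidation pressure — recompression up to σ'_p, then virgin compression beyond:
S_c = H/(1+e₀)·[C_r·log₁₀(σ'_p/σ'_0) + C_c·log₁₀(σ'_f/σ'_p)]
    = 5.9/2.01 × [0.078×log₁₀(49.7/40.449) + 0.25×log₁₀(106.09/49.7)]
    = 2.9353 × [0.006977 + 0.08233] = 0.2621 m

S_c ≈ 0.262 m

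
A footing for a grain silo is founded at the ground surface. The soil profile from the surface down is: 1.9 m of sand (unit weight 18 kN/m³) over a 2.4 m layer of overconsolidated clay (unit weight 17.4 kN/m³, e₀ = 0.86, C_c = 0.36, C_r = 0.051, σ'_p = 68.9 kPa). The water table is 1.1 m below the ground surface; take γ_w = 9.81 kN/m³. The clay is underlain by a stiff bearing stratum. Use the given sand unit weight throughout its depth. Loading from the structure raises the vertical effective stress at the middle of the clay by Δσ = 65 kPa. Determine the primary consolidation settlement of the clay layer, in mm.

S_c ≈ 95.1 mm

Mid-depth of clay below the ground surface: z = 1.9 + 2.4/2 = 3.1 m.
Total vertical stress at mid-clay: σ_v = 18×1.9 + 17.4×1.2 = 55.08 kPa.
Pore pressure: u = 9.81×(3.1 − 1.1) = 19.62 kPa.
Initial effective stress: σ'_0 = σ_v − u = 55.08 − 19.62 = 35.46 kPa.
Final effective stress: σ'_f = 35.46 + 65 = 100.46 kPa.
σ'_f = 100.46 > σ'_p = 68.9 kPa, so the stress path crosses the preconsolidation pressure — recompression up to σ'_p, then virgin compression beyond:
S_c = H/(1+e₀)·[C_r·log₁₀(σ'_p/σ'_0) + C_c·log₁₀(σ'_f/σ'_p)]
    = 2.4/1.86 × [0.051×log₁₀(68.9/35.46) + 0.36×log₁₀(100.46/68.9)]
    = 1.2903 × [0.014713 + 0.058959] = 0.09506 m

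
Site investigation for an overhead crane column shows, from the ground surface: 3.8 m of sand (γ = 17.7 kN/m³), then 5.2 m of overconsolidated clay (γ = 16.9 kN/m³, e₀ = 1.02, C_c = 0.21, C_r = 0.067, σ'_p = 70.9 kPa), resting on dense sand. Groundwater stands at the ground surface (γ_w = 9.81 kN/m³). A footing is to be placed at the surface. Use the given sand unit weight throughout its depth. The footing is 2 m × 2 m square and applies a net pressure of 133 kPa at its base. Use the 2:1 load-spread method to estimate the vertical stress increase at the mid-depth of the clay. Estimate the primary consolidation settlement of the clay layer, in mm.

Mid-depth of clay below the ground surface: z = 3.8 + 5.2/2 = 6.4 m.
Total vertical stress at mid-clay: σ_v = 17.7×3.8 + 16.9×2.6 = 111.2 kPa.
Pore pressure: u = 9.81×(6.4 − 0) = 62.784 kPa.
Initial effective stress: σ'_0 = σ_v − u = 111.2 − 62.784 = 48.416 kPa.
Stress increase at mid-clay by the 2:1 spreading method:
Δσ = qBL/((B+z)(L+z)) = 133×2×2/((2+6.4)(2+6.4)) = 7.5397 kPa
Final effective stress: σ'_f = 48.416 + 7.5397 = 55.956 kPa.
σ'_f = 55.956 ≤ σ'_p = 70.9 kPa, so the clay remains overconsolidated and only the recompression index applies:
S_c = C_r·H/(1+e₀)·log₁₀(σ'_f/σ'_0) = 0.067×5.2/2.02×log₁₀(55.956/48.416)
    = 0.17248 × 0.062858 = 0.01084 m

S_c ≈ 10.8 mm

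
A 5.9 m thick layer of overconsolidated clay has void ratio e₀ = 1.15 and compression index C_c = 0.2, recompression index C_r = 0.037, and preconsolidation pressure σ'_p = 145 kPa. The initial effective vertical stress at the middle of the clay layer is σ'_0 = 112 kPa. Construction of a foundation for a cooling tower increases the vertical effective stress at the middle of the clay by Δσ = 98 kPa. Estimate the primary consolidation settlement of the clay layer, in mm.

Final effective stress: σ'_f = 112 + 98 = 210 kPa.
σ'_f = 210 > σ'_p = 145 kPa, so the stress path crosses the preconsolidation pressure — recompression up to σ'_p, then virgin compression beyond:
S_c = H/(1+e₀)·[C_r·log₁₀(σ'_p/σ'_0) + C_c·log₁₀(σ'_f/σ'_p)]
    = 5.9/2.15 × [0.037×log₁₀(145/112) + 0.2×log₁₀(210/145)]
    = 2.7442 × [0.0041495 + 0.03217] = 0.09967 m

S_c ≈ 99.7 mm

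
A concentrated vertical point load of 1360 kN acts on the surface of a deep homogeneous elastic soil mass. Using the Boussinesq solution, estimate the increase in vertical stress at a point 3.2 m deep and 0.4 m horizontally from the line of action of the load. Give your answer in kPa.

Δσ_z ≈ 61 kPa

Boussinesq vertical stress below a point load on an elastic half-space:
Δσ_z = 3P/(2πz²) · [1 + (r/z)²]^(−5/2)
r/z = 0.4/3.2 = 0.125; [1+(r/z)²]^(−5/2) = 0.96198.
Δσ_z = 3×1360/(2π×3.2²) × 0.96198 = 63.413 × 0.96198 = 61 kPa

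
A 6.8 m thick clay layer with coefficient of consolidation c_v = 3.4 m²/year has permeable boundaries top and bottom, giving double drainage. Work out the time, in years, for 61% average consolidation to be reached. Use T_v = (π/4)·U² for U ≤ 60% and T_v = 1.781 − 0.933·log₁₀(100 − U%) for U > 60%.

t ≈ 1.01 years

Drainage path length: H_d = H/2 = 3.4 m (double drainage).
U > 60%: T_v = 1.781 − 0.933·log₁₀(100 − 61) = 0.29654.
t = T_v·H_d²/c_v = 0.29654×3.4²/3.4 = 1.008 years.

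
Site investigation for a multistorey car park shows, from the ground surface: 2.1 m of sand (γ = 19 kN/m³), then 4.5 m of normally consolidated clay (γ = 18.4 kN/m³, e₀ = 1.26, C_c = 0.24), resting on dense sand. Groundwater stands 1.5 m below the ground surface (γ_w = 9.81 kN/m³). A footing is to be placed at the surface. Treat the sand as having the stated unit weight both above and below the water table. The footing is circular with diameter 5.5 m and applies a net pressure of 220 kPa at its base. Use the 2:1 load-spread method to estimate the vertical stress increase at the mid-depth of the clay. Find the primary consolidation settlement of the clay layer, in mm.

S_c ≈ 172 mm

Mid-depth of clay below the ground surface: z = 2.1 + 4.5/2 = 4.35 m.
Total vertical stress at mid-clay: σ_v = 19×2.1 + 18.4×2.25 = 81.3 kPa.
Pore pressure: u = 9.81×(4.35 − 1.5) = 27.959 kPa.
Initial effective stress: σ'_0 = σ_v − u = 81.3 − 27.959 = 53.341 kPa.
Stress increase at mid-clay by the 2:1 spreading method:
Δσ ≈ qD²/(D+z)² = 220×5.5²/(5.5+4.35)² = 68.592 kPa
Final effective stress: σ'_f = σ'_0 + Δσ = 53.341 + 68.592 = 121.93 kPa.
Normally consolidated clay, so the full stress increment lies on the virgin compression line:
S_c = C_c·H/(1+e₀)·log₁₀(σ'_f/σ'_0) = 0.24×4.5/(1+1.26)×log₁₀(121.93/53.341)
    = 0.47788 × 0.35905 = 0.1716 m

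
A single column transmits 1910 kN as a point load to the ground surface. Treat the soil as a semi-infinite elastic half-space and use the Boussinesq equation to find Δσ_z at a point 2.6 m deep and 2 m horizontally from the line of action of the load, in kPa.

Boussinesq vertical stress below a point load on an elastic half-space:
Δσ_z = 3P/(2πz²) · [1 + (r/z)²]^(−5/2)
r/z = 2/2.6 = 0.76923; [1+(r/z)²]^(−5/2) = 0.31285.
Δσ_z = 3×1910/(2π×2.6²) × 0.31285 = 134.91 × 0.31285 = 42.21 kPa

Δσ_z ≈ 42.2 kPa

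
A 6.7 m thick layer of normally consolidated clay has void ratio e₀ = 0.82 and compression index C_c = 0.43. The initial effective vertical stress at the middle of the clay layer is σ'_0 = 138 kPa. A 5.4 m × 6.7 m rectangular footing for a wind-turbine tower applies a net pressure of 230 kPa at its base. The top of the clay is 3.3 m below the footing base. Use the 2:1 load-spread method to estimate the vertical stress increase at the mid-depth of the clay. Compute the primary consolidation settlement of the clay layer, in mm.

Mid-depth of clay below the footing base: z = 3.3 + 6.7/2 = 6.65 m.
Stress increase at mid-clay by the 2:1 spreading method:
Δσ = qBL/((B+z)(L+z)) = 230×5.4×6.7/((5.4+6.65)(6.7+6.65)) = 51.728 kPa
Final effective stress: σ'_f = σ'_0 + Δσ = 138 + 51.728 = 189.73 kPa.
Normally consolidated clay, so the full stress increment lies on the virgin compression line:
S_c = C_c·H/(1+e₀)·log₁₀(σ'_f/σ'_0) = 0.43×6.7/(1+0.82)×log₁₀(189.73/138)
    = 1.583 × 0.13826 = 0.2189 m

S_c ≈ 219 mm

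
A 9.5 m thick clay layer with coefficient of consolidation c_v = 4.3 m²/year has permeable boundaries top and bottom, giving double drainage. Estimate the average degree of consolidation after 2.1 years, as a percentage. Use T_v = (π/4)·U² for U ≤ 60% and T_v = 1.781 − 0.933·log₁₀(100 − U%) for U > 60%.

Drainage path length: H_d = H/2 = 4.75 m (double drainage).
T_v = c_v·t/H_d² = 4.3×2.1/4.75² = 0.40022.
T_v = 0.40022 corresponds to the U > 60% branch:
U = 1 − 10^((1.781 − T_v)/0.933)/100 = 0.698

U ≈ 69.8 %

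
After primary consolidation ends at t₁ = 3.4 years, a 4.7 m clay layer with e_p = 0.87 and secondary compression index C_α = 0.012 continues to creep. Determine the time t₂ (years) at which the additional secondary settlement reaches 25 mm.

t₂ ≈ 22.9 years

S_s = C_α·H/(1+e_p)·log₁₀(t₂/t₁) ⇒ log₁₀(t₂/t₁) = S_s·(1+e_p)/(C_α·H).
log₁₀(t₂/t₁) = 0.025 × (1+0.87) / (0.012×4.7) = 0.8289
t₂ = t₁ × 10^0.8289 = 3.4 × 6.744 = 22.93 years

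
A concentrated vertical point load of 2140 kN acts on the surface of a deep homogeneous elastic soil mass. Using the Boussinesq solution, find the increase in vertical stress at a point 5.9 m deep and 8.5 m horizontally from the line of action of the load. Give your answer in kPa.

Boussinesq vertical stress below a point load on an elastic half-space:
Δσ_z = 3P/(2πz²) · [1 + (r/z)²]^(−5/2)
r/z = 8.5/5.9 = 1.4407; [1+(r/z)²]^(−5/2) = 0.060283.
Δσ_z = 3×2140/(2π×5.9²) × 0.060283 = 29.353 × 0.060283 = 1.769 kPa

Δσ_z ≈ 1.77 kPa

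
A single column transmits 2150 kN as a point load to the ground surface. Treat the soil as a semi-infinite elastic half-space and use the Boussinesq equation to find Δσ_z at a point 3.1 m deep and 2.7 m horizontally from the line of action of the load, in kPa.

Boussinesq vertical stress below a point load on an elastic half-space:
Δσ_z = 3P/(2πz²) · [1 + (r/z)²]^(−5/2)
r/z = 2.7/3.1 = 0.87097; [1+(r/z)²]^(−5/2) = 0.24383.
Δσ_z = 3×2150/(2π×3.1²) × 0.24383 = 106.82 × 0.24383 = 26.05 kPa

Δσ_z ≈ 26 kPa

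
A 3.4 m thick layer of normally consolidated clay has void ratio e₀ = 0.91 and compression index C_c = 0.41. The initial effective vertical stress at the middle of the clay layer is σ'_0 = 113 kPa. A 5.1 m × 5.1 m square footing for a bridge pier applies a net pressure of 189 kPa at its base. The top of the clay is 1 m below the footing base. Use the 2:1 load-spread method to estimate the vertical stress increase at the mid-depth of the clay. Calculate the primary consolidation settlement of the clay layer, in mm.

Mid-depth of clay below the footing base: z = 1 + 3.4/2 = 2.7 m.
Stress increase at mid-clay by the 2:1 spreading method:
Δσ = qBL/((B+z)(L+z)) = 189×5.1×5.1/((5.1+2.7)(5.1+2.7)) = 80.8 kPa
Final effective stress: σ'_f = σ'_0 + Δσ = 113 + 80.8 = 193.8 kPa.
Normally consolidated clay, so the full stress increment lies on the virgin compression line:
S_c = C_c·H/(1+e₀)·log₁₀(σ'_f/σ'_0) = 0.41×3.4/(1+0.91)×log₁₀(193.8/113)
    = 0.72984 × 0.23428 = 0.171 m

S_c ≈ 171 mm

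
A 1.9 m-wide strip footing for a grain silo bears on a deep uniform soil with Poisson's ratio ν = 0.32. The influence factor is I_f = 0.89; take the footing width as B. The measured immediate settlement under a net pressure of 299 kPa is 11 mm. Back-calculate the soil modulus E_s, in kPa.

S_e = q·B·(1−ν²)/E_s · I_f  ⇒  E_s = q·B·(1−ν²)·I_f / S_e.
E_s = 299 × 1.9 × 0.8976 × 0.89 / 0.011 = 41260 kPa

E_s ≈ 41300 kPa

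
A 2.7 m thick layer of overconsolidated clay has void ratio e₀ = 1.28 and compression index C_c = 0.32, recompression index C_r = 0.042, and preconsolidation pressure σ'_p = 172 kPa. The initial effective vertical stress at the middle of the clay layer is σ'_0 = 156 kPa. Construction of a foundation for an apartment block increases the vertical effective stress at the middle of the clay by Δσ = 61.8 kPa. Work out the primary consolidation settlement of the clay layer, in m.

S_c ≈ 0.041 m

Final effective stress: σ'_f = 156 + 61.8 = 217.8 kPa.
σ'_f = 217.8 > σ'_p = 172 kPa, so the stress path crosses the preconsolidation pressure — recompression up to σ'_p, then virgin compression beyond:
S_c = H/(1+e₀)·[C_r·log₁₀(σ'_p/σ'_0) + C_c·log₁₀(σ'_f/σ'_p)]
    = 2.7/2.28 × [0.042×log₁₀(172/156) + 0.32×log₁₀(217.8/172)]
    = 1.1842 × [0.001781 + 0.032809] = 0.04096 m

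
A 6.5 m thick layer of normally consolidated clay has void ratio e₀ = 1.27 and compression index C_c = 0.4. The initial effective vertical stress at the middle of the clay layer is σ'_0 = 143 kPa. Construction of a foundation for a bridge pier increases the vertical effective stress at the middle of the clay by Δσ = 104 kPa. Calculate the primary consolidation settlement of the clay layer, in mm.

Final effective stress: σ'_f = σ'_0 + Δσ = 143 + 104 = 247 kPa.
Normally consolidated clay, so the full stress increment lies on the virgin compression line:
S_c = C_c·H/(1+e₀)·log₁₀(σ'_f/σ'_0) = 0.4×6.5/(1+1.27)×log₁₀(247/143)
    = 1.1454 × 0.23736 = 0.2719 m

S_c ≈ 272 mm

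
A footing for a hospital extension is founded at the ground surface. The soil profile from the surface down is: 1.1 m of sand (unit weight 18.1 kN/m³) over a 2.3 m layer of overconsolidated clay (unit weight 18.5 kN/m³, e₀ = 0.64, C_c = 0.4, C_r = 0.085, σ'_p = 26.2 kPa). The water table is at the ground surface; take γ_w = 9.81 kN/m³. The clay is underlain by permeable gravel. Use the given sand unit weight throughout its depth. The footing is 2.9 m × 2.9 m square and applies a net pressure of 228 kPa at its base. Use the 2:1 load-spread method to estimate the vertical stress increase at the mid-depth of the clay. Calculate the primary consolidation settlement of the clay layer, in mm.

Mid-depth of clay below the ground surface: z = 1.1 + 2.3/2 = 2.25 m.
Total vertical stress at mid-clay: σ_v = 18.1×1.1 + 18.5×1.15 = 41.185 kPa.
Pore pressure: u = 9.81×(2.25 − 0) = 22.073 kPa.
Initial effective stress: σ'_0 = σ_v − u = 41.185 − 22.073 = 19.112 kPa.
Stress increase at mid-clay by the 2:1 spreading method:
Δσ = qBL/((B+z)(L+z)) = 228×2.9×2.9/((2.9+2.25)(2.9+2.25)) = 72.296 kPa
Final effective stress: σ'_f = 19.112 + 72.296 = 91.408 kPa.
σ'_f = 91.408 > σ'_p = 26.2 kPa, so the stress path crosses the preconsolidation pressure — recompression up to σ'_p, then virgin compression beyond:
S_c = H/(1+e₀)·[C_r·log₁₀(σ'_p/σ'_0) + C_c·log₁₀(σ'_f/σ'_p)]
    = 2.3/1.64 × [0.085×log₁₀(26.2/19.112) + 0.4×log₁₀(91.408/26.2)]
    = 1.4024 × [0.011645 + 0.21707] = 0.3207 m

S_c ≈ 321 mm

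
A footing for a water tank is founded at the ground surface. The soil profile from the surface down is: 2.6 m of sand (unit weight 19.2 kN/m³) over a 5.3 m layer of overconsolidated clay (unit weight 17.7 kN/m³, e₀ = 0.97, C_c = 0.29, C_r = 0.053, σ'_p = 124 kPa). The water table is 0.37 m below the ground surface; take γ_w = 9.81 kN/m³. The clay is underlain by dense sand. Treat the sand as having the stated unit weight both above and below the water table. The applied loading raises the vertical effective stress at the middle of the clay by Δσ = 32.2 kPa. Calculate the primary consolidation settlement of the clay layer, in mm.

Mid-depth of clay below the ground surface: z = 2.6 + 5.3/2 = 5.25 m.
Total vertical stress at mid-clay: σ_v = 19.2×2.6 + 17.7×2.65 = 96.825 kPa.
Pore pressure: u = 9.81×(5.25 − 0.37) = 47.873 kPa.
Initial effective stress: σ'_0 = σ_v − u = 96.825 − 47.873 = 48.952 kPa.
Final effective stress: σ'_f = 48.952 + 32.2 = 81.152 kPa.
σ'_f = 81.152 ≤ σ'_p = 124 kPa, so the clay remains overconsolidated and only the recompression index applies:
S_c = C_r·H/(1+e₀)·log₁₀(σ'_f/σ'_0) = 0.053×5.3/1.97×log₁₀(81.152/48.952)
    = 0.14259 × 0.21953 = 0.0313 m

S_c ≈ 31.3 mm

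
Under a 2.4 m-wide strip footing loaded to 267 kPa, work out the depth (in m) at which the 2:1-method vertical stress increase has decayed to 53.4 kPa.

z ≈ 9.6 m

2:1 spreading — at depth z the loaded area has grown by z in each plan dimension:
qB/(B+z) = Δσ_z ⇒ z = qB/Δσ_z − B = 267×2.4/53.4 − 2.4 = 9.6 m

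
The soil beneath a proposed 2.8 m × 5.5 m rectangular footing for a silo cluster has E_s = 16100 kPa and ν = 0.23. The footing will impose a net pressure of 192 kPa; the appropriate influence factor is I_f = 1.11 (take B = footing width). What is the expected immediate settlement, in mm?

Immediate (elastic) settlement: S_e = q·B·(1−ν²)/E_s · I_f.
S_e = 192 × 2.8 × (1 − 0.23²) / 16100 × 1.11
    = 192 × 2.8 × 0.9471 / 16100 × 1.11
    = 0.0351 m = 35.1 mm

S_e ≈ 35.1 mm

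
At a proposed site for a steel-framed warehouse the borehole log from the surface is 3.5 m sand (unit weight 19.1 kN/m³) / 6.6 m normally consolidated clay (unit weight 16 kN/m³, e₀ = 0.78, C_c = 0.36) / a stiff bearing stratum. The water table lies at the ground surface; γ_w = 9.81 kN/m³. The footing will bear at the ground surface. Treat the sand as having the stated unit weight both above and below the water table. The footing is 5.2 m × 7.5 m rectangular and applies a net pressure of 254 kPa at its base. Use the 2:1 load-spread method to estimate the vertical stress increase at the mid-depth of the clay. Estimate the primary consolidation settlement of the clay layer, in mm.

Mid-depth of clay below the ground surface: z = 3.5 + 6.6/2 = 6.8 m.
Total vertical stress at mid-clay: σ_v = 19.1×3.5 + 16×3.3 = 119.65 kPa.
Pore pressure: u = 9.81×(6.8 − 0) = 66.708 kPa.
Initial effective stress: σ'_0 = σ_v − u = 119.65 − 66.708 = 52.942 kPa.
Stress increase at mid-clay by the 2:1 spreading method:
Δσ = qBL/((B+z)(L+z)) = 254×5.2×7.5/((5.2+6.8)(7.5+6.8)) = 57.727 kPa
Final effective stress: σ'_f = σ'_0 + Δσ = 52.942 + 57.727 = 110.67 kPa.
Normally consolidated clay, so the full stress increment lies on the virgin compression line:
S_c = C_c·H/(1+e₀)·log₁₀(σ'_f/σ'_0) = 0.36×6.6/(1+0.78)×log₁₀(110.67/52.942)
    = 1.3348 × 0.32023 = 0.4274 m

S_c ≈ 427 mm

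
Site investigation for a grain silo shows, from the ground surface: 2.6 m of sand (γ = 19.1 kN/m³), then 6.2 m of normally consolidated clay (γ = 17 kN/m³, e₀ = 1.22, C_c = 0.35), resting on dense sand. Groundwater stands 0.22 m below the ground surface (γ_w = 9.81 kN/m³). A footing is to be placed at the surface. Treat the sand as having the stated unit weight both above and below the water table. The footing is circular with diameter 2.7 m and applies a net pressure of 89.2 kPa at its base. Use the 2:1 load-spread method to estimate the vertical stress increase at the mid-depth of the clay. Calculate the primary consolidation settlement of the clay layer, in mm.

S_c ≈ 73.7 mm

Mid-depth of clay below the ground surface: z = 2.6 + 6.2/2 = 5.7 m.
Total vertical stress at mid-clay: σ_v = 19.1×2.6 + 17×3.1 = 102.36 kPa.
Pore pressure: u = 9.81×(5.7 − 0.22) = 53.759 kPa.
Initial effective stress: σ'_0 = σ_v − u = 102.36 − 53.759 = 48.601 kPa.
Stress increase at mid-clay by the 2:1 spreading method:
Δσ ≈ qD²/(D+z)² = 89.2×2.7²/(2.7+5.7)² = 9.2158 kPa
Final effective stress: σ'_f = σ'_0 + Δσ = 48.601 + 9.2158 = 57.817 kPa.
Normally consolidated clay, so the full stress increment lies on the virgin compression line:
S_c = C_c·H/(1+e₀)·log₁₀(σ'_f/σ'_0) = 0.35×6.2/(1+1.22)×log₁₀(57.817/48.601)
    = 0.97748 × 0.07541 = 0.07371 m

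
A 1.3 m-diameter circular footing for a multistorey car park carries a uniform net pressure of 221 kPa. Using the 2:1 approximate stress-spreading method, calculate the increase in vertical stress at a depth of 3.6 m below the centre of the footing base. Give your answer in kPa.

By the 2:1 method the load spreads at 1 horizontal : 2 vertical, so at depth z the loaded area has grown by z in each plan dimension:
Δσ ≈ qD²/(D+z)² = 221×1.3²/(1.3+3.6)² = 15.556 kPa

Δσ_z ≈ 15.6 kPa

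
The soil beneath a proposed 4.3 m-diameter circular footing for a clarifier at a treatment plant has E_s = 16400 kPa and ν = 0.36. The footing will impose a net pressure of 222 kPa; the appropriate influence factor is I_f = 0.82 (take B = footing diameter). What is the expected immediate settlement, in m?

S_e ≈ 0.0415 m

Immediate (elastic) settlement: S_e = q·B·(1−ν²)/E_s · I_f.
S_e = 222 × 4.3 × (1 − 0.36²) / 16400 × 0.82
    = 222 × 4.3 × 0.8704 / 16400 × 0.82
    = 0.04154 m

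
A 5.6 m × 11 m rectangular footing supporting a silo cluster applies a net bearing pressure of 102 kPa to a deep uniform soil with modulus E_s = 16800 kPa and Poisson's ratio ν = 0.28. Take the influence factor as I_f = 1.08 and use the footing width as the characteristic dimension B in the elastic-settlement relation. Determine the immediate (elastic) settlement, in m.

Immediate (elastic) settlement: S_e = q·B·(1−ν²)/E_s · I_f.
S_e = 102 × 5.6 × (1 − 0.28²) / 16800 × 1.08
    = 102 × 5.6 × 0.9216 / 16800 × 1.08
    = 0.03384 m

S_e ≈ 0.0338 m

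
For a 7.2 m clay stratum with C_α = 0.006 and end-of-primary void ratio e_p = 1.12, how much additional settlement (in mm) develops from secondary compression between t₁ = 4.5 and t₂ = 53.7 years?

S_s ≈ 21.9 mm

Secondary compression: S_s = C_α·H/(1+e_p)·log₁₀(t₂/t₁)
S_s = 0.006×7.2/(1+1.12)×log₁₀(53.7/4.5)
    = 0.02038 × 1.077 = 0.02194 m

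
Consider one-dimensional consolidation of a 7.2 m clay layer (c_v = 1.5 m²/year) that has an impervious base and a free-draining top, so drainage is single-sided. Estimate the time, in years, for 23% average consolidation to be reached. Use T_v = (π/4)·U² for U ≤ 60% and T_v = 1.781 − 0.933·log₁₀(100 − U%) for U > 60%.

Drainage path length: H_d = H = 7.2 m (single drainage).
U ≤ 60%: T_v = (π/4)·U² = (π/4)×0.23² = 0.041548.
t = T_v·H_d²/c_v = 0.041548×7.2²/1.5 = 1.436 years.

t ≈ 1.44 years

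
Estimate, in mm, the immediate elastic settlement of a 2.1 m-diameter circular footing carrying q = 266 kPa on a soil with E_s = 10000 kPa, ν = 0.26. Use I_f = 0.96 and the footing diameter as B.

Immediate (elastic) settlement: S_e = q·B·(1−ν²)/E_s · I_f.
S_e = 266 × 2.1 × (1 − 0.26²) / 10000 × 0.96
    = 266 × 2.1 × 0.9324 / 10000 × 0.96
    = 0.05 m = 50 mm

S_e ≈ 50 mm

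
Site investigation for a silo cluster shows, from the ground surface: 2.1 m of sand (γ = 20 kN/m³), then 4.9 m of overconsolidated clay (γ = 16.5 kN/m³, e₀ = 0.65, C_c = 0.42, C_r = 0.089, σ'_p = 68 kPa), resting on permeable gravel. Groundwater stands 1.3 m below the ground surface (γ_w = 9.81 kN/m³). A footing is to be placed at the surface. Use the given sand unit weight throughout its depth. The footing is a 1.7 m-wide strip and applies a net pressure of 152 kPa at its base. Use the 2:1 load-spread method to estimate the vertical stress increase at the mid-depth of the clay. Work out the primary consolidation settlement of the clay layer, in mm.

S_c ≈ 197 mm

Mid-depth of clay below the ground surface: z = 2.1 + 4.9/2 = 4.55 m.
Total vertical stress at mid-clay: σ_v = 20×2.1 + 16.5×2.45 = 82.425 kPa.
Pore pressure: u = 9.81×(4.55 − 1.3) = 31.883 kPa.
Initial effective stress: σ'_0 = σ_v − u = 82.425 − 31.883 = 50.542 kPa.
Stress increase at mid-clay by the 2:1 spreading method:
Δσ = qB/(B+z) = 152×1.7/(1.7+4.55) = 41.344 kPa
Final effective stress: σ'_f = 50.542 + 41.344 = 91.886 kPa.
σ'_f = 91.886 > σ'_p = 68 kPa, so the stress path crosses the preconsolidation pressure — recompression up to σ'_p, then virgin compression beyond:
S_c = H/(1+e₀)·[C_r·log₁₀(σ'_p/σ'_0) + C_c·log₁₀(σ'_f/σ'_p)]
    = 4.9/1.65 × [0.089×log₁₀(68/50.542) + 0.42×log₁₀(91.886/68)]
    = 2.9697 × [0.011468 + 0.054911] = 0.1971 m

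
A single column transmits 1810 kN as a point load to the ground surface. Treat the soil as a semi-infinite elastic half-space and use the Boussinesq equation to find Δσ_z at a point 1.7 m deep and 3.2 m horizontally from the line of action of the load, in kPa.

Boussinesq vertical stress below a point load on an elastic half-space:
Δσ_z = 3P/(2πz²) · [1 + (r/z)²]^(−5/2)
r/z = 3.2/1.7 = 1.8824; [1+(r/z)²]^(−5/2) = 0.022729.
Δσ_z = 3×1810/(2π×1.7²) × 0.022729 = 299.04 × 0.022729 = 6.797 kPa

Δσ_z ≈ 6.8 kPa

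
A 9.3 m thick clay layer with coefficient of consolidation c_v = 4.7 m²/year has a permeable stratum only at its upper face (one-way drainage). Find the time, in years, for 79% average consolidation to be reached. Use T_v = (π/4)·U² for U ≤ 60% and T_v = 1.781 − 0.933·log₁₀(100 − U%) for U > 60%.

Drainage path length: H_d = H = 9.3 m (single drainage).
U > 60%: T_v = 1.781 − 0.933·log₁₀(100 − 79) = 0.54737.
t = T_v·H_d²/c_v = 0.54737×9.3²/4.7 = 10.07 years.

t ≈ 10.1 years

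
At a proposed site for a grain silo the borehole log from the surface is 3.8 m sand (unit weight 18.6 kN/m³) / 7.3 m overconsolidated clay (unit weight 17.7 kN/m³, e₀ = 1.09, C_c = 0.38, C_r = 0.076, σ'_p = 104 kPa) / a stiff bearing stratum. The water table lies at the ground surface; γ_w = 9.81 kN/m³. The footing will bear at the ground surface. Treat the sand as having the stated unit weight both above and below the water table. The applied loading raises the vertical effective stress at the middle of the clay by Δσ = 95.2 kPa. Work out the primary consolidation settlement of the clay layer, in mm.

Mid-depth of clay below the ground surface: z = 3.8 + 7.3/2 = 7.45 m.
Total vertical stress at mid-clay: σ_v = 18.6×3.8 + 17.7×3.65 = 135.28 kPa.
Pore pressure: u = 9.81×(7.45 − 0) = 73.085 kPa.
Initial effective stress: σ'_0 = σ_v − u = 135.28 − 73.085 = 62.195 kPa.
Final effective stress: σ'_f = 62.195 + 95.2 = 157.4 kPa.
σ'_f = 157.4 > σ'_p = 104 kPa, so the stress path crosses the preconsolidation pressure — recompression up to σ'_p, then virgin compression beyond:
S_c = H/(1+e₀)·[C_r·log₁₀(σ'_p/σ'_0) + C_c·log₁₀(σ'_f/σ'_p)]
    = 7.3/2.09 × [0.076×log₁₀(104/62.195) + 0.38×log₁₀(157.4/104)]
    = 3.4928 × [0.016969 + 0.068389] = 0.2981 m

S_c ≈ 298 mm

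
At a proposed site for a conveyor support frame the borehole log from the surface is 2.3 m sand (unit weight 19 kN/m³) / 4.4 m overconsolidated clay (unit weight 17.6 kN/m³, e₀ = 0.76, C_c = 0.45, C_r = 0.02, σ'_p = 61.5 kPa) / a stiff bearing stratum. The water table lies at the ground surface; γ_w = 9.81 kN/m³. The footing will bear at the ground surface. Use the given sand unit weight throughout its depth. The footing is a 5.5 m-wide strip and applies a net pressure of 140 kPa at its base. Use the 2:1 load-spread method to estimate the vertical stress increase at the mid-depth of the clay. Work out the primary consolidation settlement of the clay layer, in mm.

S_c ≈ 317 mm

Mid-depth of clay below the ground surface: z = 2.3 + 4.4/2 = 4.5 m.
Total vertical stress at mid-clay: σ_v = 19×2.3 + 17.6×2.2 = 82.42 kPa.
Pore pressure: u = 9.81×(4.5 − 0) = 44.145 kPa.
Initial effective stress: σ'_0 = σ_v − u = 82.42 − 44.145 = 38.275 kPa.
Stress increase at mid-clay by the 2:1 spreading method:
Δσ = qB/(B+z) = 140×5.5/(5.5+4.5) = 77 kPa
Final effective stress: σ'_f = 38.275 + 77 = 115.28 kPa.
σ'_f = 115.28 > σ'_p = 61.5 kPa, so the stress path crosses the preconsolidation pressure — recompression up to σ'_p, then virgin compression beyond:
S_c = H/(1+e₀)·[C_r·log₁₀(σ'_p/σ'_0) + C_c·log₁₀(σ'_f/σ'_p)]
    = 4.4/1.76 × [0.02×log₁₀(61.5/38.275) + 0.45×log₁₀(115.28/61.5)]
    = 2.5 × [0.0041192 + 0.1228] = 0.3173 m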